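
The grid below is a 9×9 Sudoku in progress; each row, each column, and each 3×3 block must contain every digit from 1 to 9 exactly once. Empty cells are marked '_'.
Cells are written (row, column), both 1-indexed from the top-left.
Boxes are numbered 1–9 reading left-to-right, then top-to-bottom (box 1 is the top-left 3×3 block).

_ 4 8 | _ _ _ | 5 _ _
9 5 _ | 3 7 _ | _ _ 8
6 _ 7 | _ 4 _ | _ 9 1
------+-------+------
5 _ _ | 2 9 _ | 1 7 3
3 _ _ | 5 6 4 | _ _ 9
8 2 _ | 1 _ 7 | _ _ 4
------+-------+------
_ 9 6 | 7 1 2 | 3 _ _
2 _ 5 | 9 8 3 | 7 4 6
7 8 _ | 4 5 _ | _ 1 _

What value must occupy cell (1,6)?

Cell (1,6) itself could take any of {1, 6, 9} by direct elimination.
Consider where 9 can go in row 1.
(1,1) is out (column 1 already has a 9).
(1,4) is out (column 4 already has a 9).
(1,5) is out (column 5 already has a 9).
(1,8) is out (column 8 already has a 9).
(1,9) is out (column 9 already has a 9).
So the only cell in row 1 that can hold 9 is (1,6).
Therefore (1,6) = 9.

9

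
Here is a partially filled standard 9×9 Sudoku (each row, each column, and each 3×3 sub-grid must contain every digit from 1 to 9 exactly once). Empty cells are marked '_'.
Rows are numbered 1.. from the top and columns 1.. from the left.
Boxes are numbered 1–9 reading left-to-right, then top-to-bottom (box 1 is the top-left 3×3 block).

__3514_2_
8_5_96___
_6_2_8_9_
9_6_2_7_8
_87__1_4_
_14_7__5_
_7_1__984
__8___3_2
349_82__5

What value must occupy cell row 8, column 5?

Cell row 8, column 5 itself could take any of {4, 5, 6} by direct elimination.
Consider where 4 can go in column 5.
row 3, column 5 is out (box 2 already has a 4).
row 5, column 5 is out (row 5 already has a 4).
row 7, column 5 is out (row 7 already has a 4).
So the only cell in column 5 that can hold 4 is row 8, column 5.
Therefore row 8, column 5 = 4.

4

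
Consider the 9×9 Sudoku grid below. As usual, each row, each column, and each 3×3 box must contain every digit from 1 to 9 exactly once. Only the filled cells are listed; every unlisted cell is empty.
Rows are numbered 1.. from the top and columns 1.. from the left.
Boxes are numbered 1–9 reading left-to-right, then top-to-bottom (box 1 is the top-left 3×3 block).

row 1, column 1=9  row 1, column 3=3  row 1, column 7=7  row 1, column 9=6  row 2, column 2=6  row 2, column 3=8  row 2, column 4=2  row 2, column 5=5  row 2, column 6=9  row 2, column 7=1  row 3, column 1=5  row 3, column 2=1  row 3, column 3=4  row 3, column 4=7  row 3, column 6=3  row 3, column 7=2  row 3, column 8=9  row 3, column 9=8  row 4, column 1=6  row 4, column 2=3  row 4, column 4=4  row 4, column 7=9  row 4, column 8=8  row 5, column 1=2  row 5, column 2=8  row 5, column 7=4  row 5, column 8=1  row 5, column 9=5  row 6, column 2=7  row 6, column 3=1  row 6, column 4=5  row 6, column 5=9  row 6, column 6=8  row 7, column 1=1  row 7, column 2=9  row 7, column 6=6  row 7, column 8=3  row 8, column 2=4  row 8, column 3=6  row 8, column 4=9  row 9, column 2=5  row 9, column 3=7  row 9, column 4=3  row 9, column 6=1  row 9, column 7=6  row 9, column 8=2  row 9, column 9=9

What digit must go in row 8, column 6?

Cell row 8, column 6 itself could take any of {2, 5, 7} by direct elimination.
Consider where 5 can go in box 8.
row 7, column 4 is out (column 4 already has a 5).
row 7, column 5 is out (column 5 already has a 5).
row 8, column 5 is out (column 5 already has a 5).
row 9, column 5 is out (row 9 already has a 5).
So the only cell in box 8 that can hold 5 is row 8, column 6.
Therefore row 8, column 6 = 5.

5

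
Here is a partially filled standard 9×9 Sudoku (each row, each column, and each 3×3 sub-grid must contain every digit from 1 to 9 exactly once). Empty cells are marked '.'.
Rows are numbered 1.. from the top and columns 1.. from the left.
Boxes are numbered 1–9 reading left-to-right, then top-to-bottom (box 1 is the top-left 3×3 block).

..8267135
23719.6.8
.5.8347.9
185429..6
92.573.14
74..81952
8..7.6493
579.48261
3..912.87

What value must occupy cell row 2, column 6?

5

Row 2 already contains {1, 2, 3, 6, 7, 8, 9}.
Column 6 already contains {1, 2, 3, 4, 6, 7, 8, 9}.
Its 3×3 block (box 2) already contains {1, 2, 3, 4, 6, 7, 8, 9}.
The only value from 1–9 not eliminated is 5, so row 2, column 6 = 5.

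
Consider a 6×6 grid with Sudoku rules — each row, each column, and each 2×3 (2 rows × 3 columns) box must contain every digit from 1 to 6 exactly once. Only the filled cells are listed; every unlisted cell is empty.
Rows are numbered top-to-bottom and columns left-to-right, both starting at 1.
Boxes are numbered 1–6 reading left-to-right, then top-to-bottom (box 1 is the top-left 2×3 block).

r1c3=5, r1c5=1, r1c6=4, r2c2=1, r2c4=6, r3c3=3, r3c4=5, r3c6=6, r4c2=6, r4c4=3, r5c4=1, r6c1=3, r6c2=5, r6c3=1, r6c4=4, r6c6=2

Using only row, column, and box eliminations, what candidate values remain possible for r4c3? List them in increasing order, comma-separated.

2,4

Row 4 already contains {3, 6}.
Column 3 already contains {1, 3, 5}.
Its 2×3 block (box 3) already contains {3, 6}.
Removing those from 1–6 leaves {2, 4} as the candidates for r4c3.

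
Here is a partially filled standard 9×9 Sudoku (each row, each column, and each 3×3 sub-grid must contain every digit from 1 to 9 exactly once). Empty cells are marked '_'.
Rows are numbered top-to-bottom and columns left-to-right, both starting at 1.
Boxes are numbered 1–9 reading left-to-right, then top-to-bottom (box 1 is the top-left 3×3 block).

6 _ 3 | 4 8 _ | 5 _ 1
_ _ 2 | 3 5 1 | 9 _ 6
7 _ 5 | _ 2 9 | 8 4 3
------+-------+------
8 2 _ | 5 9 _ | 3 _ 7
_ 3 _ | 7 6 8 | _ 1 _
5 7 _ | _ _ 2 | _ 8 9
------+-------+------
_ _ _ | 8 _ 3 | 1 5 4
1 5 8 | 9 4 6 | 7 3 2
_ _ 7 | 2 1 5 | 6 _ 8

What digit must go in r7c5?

7

Row 7 already contains {1, 3, 4, 5, 8}.
Column 5 already contains {1, 2, 4, 5, 6, 8, 9}.
Its 3×3 block (box 8) already contains {1, 2, 3, 4, 5, 6, 8, 9}.
The only value from 1–9 not eliminated is 7, so r7c5 = 7.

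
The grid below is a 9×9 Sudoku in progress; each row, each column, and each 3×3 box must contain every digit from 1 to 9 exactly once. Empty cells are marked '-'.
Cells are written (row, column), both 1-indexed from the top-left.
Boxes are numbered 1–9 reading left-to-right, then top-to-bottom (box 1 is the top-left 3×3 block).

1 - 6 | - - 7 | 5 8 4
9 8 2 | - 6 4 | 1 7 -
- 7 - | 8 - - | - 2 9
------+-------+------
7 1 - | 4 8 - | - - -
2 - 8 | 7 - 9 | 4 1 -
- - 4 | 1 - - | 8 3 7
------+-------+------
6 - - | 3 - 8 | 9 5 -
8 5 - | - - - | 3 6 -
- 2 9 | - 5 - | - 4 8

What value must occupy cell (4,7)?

2

Cell (4,7) itself could take any of {2, 6} by direct elimination.
Consider where 2 can go in column 7.
(3,7) is out (row 3 already has a 2).
(9,7) is out (row 9 already has a 2).
So the only cell in column 7 that can hold 2 is (4,7).
Therefore (4,7) = 2.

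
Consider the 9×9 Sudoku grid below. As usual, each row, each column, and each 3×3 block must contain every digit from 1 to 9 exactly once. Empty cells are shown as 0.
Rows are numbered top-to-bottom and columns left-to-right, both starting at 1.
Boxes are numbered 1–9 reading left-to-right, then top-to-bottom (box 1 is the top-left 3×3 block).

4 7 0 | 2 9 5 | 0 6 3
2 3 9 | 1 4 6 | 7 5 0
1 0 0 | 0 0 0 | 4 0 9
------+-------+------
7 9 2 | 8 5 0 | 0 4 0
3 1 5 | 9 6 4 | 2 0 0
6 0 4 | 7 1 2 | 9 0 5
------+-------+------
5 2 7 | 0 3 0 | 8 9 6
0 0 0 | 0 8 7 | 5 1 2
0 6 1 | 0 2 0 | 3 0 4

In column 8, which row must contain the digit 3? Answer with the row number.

Consider where 3 can go in column 8.
r3c8 is out (box 3 already has a 3).
r5c8 is out (row 5 already has a 3).
r9c8 is out (row 9 already has a 3).
So the only cell in column 8 that can hold 3 is r6c8.
That is row 6.

6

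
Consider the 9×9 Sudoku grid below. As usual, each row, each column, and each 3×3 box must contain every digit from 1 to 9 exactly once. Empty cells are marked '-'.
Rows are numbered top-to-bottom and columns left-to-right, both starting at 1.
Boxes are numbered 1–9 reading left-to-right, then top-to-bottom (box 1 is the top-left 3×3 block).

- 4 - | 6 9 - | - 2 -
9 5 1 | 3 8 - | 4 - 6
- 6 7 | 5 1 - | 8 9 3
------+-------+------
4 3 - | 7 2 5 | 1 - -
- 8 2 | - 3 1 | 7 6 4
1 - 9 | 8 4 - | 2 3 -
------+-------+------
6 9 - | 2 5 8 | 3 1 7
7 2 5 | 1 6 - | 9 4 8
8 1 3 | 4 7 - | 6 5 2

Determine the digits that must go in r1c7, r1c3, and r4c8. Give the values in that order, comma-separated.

5,8,8

For r1c7:
  Row 1 already contains {2, 4, 6, 9}.
  Column 7 already contains {1, 2, 3, 4, 6, 7, 8, 9}.
  Its 3×3 block (box 3) already contains {2, 3, 4, 6, 8, 9}.
  The only value from 1–9 not eliminated is 5, so r1c7 = 5.
For r1c3:
  Row 1 already contains {2, 4, 6, 9}.
  Column 3 already contains {1, 2, 3, 5, 7, 9}.
  Its 3×3 block (box 1) already contains {1, 4, 5, 6, 7, 9}.
  The only value from 1–9 not eliminated is 8, so r1c3 = 8.
For r4c8:
  Row 4 already contains {1, 2, 3, 4, 5, 7}.
  Column 8 already contains {1, 2, 3, 4, 5, 6, 9}.
  Its 3×3 block (box 6) already contains {1, 2, 3, 4, 6, 7}.
  The only value from 1–9 not eliminated is 8, so r4c8 = 8.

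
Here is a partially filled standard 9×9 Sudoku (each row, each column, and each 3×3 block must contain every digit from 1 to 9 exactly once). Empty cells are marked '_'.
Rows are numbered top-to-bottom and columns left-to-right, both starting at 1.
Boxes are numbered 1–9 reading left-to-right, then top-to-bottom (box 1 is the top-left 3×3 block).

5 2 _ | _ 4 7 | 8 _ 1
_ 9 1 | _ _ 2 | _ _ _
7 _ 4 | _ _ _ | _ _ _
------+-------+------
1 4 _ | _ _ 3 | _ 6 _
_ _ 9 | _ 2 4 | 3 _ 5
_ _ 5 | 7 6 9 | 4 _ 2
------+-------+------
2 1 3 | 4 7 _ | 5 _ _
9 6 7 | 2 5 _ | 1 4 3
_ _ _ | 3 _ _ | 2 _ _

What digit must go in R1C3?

6

Row 1 already contains {1, 2, 4, 5, 7, 8}.
Column 3 already contains {1, 3, 4, 5, 7, 9}.
Its 3×3 block (box 1) already contains {1, 2, 4, 5, 7, 9}.
The only value from 1–9 not eliminated is 6, so R1C3 = 6.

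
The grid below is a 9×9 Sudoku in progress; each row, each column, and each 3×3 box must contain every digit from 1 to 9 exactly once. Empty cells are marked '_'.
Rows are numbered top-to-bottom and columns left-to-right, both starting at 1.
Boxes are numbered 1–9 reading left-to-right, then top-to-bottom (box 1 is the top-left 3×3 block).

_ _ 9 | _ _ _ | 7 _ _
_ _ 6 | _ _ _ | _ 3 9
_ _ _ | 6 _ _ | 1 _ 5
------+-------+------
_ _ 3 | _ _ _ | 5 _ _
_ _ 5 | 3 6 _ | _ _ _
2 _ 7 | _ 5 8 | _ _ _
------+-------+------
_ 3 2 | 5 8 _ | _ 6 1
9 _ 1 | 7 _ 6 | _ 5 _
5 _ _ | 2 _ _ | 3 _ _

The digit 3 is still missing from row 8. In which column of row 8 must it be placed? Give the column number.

5

Consider where 3 can go in row 8.
R8C2 is out (column 2 already has a 3).
R8C7 is out (column 7 already has a 3).
R8C9 is out (box 9 already has a 3).
So the only cell in row 8 that can hold 3 is R8C5.
That is column 5.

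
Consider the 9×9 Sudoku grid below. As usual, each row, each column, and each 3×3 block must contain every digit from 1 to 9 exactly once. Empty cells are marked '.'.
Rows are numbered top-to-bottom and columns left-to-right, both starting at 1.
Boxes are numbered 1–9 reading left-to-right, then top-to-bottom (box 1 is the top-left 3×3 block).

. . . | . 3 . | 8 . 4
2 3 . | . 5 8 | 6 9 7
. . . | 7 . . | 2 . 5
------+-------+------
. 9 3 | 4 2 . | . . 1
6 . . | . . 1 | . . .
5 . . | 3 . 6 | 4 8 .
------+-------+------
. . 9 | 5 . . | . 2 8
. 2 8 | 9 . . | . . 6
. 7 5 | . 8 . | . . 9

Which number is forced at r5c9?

3

Cell r5c9 itself could take any of {2, 3} by direct elimination.
Consider where 3 can go in column 9.
r6c9 is out (row 6 already has a 3).
So the only cell in column 9 that can hold 3 is r5c9.
Therefore r5c9 = 3.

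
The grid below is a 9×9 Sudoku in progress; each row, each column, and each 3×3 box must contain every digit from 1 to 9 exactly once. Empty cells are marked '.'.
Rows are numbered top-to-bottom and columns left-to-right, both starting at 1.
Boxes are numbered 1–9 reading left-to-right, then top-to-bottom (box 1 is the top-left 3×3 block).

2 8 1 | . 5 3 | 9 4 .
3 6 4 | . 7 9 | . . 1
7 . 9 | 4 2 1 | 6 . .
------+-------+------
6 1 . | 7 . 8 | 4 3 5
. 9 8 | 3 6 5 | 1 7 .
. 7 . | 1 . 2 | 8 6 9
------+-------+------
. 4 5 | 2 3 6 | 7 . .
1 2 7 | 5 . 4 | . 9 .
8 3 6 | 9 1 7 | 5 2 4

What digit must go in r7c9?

Row 7 already contains {2, 3, 4, 5, 6, 7}.
Column 9 already contains {1, 4, 5, 9}.
Its 3×3 block (box 9) already contains {2, 4, 5, 7, 9}.
The only value from 1–9 not eliminated is 8, so r7c9 = 8.

8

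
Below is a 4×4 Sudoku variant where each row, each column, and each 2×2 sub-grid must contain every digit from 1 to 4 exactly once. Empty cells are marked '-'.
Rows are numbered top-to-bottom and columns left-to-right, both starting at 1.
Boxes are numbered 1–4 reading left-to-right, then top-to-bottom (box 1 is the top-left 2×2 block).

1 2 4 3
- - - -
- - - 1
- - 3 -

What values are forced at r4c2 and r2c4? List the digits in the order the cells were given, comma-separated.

1,2

For r4c2:
  Consider where 1 can go in column 2.
  r2c2 is out (box 1 already has a 1).
  r3c2 is out (row 3 already has a 1).
  So the only cell in column 2 that can hold 1 is r4c2.
  So r4c2 = 1.
For r2c4:
  Row 2 already contains {}.
  Column 4 already contains {1, 3}.
  Its 2×2 block (box 2) already contains {3, 4}.
  The only value from 1–4 not eliminated is 2, so r2c4 = 2.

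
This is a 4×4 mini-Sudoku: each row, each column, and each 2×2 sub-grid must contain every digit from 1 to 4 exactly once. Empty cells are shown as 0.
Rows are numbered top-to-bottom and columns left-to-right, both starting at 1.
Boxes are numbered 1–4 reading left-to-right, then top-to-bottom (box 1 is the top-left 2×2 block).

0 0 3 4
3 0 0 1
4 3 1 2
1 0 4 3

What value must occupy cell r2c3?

Row 2 already contains {1, 3}.
Column 3 already contains {1, 3, 4}.
Its 2×2 block (box 2) already contains {1, 3, 4}.
The only value from 1–4 not eliminated is 2, so r2c3 = 2.

2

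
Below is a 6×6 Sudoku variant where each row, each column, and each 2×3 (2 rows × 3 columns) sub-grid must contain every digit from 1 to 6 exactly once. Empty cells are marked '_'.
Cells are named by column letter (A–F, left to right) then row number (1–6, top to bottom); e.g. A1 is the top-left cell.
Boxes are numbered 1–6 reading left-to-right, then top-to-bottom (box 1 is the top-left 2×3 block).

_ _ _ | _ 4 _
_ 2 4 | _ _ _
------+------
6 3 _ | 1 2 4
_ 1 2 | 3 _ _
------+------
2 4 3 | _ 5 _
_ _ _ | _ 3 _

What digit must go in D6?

4

Cell D6 itself could take any of {2, 4, 6} by direct elimination.
Consider where 4 can go in row 6.
A6 is out (box 5 already has a 4).
B6 is out (column B already has a 4).
C6 is out (column C already has a 4).
F6 is out (column F already has a 4).
So the only cell in row 6 that can hold 4 is D6.
Therefore D6 = 4.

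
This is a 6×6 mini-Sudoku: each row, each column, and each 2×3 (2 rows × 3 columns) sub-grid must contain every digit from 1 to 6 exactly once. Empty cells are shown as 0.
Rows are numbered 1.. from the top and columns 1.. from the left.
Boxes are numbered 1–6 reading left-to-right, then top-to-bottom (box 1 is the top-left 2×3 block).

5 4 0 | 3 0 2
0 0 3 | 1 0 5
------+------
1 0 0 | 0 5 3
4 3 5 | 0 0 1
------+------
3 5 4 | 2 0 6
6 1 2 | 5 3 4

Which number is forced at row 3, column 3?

Row 3 already contains {1, 3, 5}.
Column 3 already contains {2, 3, 4, 5}.
Its 2×3 block (box 3) already contains {1, 3, 4, 5}.
The only value from 1–6 not eliminated is 6, so row 3, column 3 = 6.

6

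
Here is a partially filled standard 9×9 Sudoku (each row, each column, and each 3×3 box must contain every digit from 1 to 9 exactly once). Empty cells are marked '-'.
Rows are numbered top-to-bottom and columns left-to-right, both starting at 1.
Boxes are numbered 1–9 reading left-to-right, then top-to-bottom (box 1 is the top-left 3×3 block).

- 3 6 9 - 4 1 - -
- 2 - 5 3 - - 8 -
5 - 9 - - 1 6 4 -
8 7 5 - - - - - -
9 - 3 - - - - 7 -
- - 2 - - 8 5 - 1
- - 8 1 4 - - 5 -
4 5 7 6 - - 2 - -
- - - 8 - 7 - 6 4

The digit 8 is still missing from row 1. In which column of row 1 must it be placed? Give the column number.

Consider where 8 can go in row 1.
R1C1 is out (column 1 already has a 8).
R1C8 is out (column 8 already has a 8).
R1C9 is out (box 3 already has a 8).
So the only cell in row 1 that can hold 8 is R1C5.
That is column 5.

5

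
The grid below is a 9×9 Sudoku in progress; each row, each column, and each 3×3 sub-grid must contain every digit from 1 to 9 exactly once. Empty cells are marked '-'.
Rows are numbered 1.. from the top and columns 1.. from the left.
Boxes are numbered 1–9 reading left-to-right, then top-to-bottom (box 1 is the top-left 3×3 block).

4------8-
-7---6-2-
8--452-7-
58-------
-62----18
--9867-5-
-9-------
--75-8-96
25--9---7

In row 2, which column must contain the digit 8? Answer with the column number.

Consider where 8 can go in row 2.
row 2, column 1 is out (column 1 already has a 8).
row 2, column 3 is out (box 1 already has a 8).
row 2, column 4 is out (column 4 already has a 8).
row 2, column 7 is out (box 3 already has a 8).
row 2, column 9 is out (column 9 already has a 8).
So the only cell in row 2 that can hold 8 is row 2, column 5.
That is column 5.

5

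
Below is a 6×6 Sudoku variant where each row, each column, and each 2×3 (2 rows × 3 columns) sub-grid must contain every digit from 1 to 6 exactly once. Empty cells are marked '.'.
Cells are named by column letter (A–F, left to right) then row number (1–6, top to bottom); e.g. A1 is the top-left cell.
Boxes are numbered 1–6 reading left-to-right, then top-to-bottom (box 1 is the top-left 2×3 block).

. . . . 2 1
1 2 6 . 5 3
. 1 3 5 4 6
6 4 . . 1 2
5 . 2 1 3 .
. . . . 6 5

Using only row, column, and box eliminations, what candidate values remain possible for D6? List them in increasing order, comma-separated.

2,4

Row 6 already contains {5, 6}.
Column D already contains {1, 5}.
Its 2×3 block (box 6) already contains {1, 3, 5, 6}.
Removing those from 1–6 leaves {2, 4} as the candidates for D6.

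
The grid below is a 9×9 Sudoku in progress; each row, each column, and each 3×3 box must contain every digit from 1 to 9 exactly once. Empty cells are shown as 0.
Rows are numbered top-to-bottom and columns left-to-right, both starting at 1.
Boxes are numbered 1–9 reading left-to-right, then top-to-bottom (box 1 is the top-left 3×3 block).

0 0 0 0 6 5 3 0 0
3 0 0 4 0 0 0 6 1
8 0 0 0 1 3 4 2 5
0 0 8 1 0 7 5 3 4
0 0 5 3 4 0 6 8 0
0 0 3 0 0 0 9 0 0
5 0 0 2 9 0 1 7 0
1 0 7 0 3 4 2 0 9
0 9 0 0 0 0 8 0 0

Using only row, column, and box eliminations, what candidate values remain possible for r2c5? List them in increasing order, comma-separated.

2,7,8

Row 2 already contains {1, 3, 4, 6}.
Column 5 already contains {1, 3, 4, 6, 9}.
Its 3×3 block (box 2) already contains {1, 3, 4, 5, 6}.
Removing those from 1–9 leaves {2, 7, 8} as the candidates for r2c5.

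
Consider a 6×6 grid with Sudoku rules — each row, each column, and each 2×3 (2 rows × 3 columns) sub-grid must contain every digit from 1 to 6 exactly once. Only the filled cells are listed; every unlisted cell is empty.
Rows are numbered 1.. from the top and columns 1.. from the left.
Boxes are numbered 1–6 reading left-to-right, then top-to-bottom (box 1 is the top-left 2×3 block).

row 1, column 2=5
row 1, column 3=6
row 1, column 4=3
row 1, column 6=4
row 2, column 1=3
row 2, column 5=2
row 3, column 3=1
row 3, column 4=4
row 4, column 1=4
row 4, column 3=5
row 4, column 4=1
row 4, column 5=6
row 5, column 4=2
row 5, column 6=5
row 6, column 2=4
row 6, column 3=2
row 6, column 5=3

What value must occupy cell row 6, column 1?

Cell row 6, column 1 itself could take any of {1, 5, 6} by direct elimination.
Consider where 5 can go in column 1.
row 1, column 1 is out (row 1 already has a 5).
row 3, column 1 is out (box 3 already has a 5).
row 5, column 1 is out (row 5 already has a 5).
So the only cell in column 1 that can hold 5 is row 6, column 1.
Therefore row 6, column 1 = 5.

5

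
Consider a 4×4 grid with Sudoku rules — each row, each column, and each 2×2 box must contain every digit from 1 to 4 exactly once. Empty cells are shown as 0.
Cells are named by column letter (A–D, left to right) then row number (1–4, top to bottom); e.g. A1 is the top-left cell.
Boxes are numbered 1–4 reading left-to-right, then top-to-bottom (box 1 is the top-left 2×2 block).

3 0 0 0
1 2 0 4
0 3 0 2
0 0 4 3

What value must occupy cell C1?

Cell C1 itself could take any of {1, 2} by direct elimination.
Consider where 2 can go in column C.
C2 is out (row 2 already has a 2).
C3 is out (row 3 already has a 2).
So the only cell in column C that can hold 2 is C1.
Therefore C1 = 2.

2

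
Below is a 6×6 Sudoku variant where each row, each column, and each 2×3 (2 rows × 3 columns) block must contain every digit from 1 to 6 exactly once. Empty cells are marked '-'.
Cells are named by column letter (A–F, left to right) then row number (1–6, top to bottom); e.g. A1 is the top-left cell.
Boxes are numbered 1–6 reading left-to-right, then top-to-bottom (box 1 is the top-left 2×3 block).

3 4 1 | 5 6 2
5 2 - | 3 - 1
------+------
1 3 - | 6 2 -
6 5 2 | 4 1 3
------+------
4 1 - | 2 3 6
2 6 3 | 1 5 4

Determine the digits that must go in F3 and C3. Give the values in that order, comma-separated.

For F3:
  Row 3 already contains {1, 2, 3, 6}.
  Column F already contains {1, 2, 3, 4, 6}.
  Its 2×3 block (box 4) already contains {1, 2, 3, 4, 6}.
  The only value from 1–6 not eliminated is 5, so F3 = 5.
For C3:
  Row 3 already contains {1, 2, 3, 6}.
  Column C already contains {1, 2, 3}.
  Its 2×3 block (box 3) already contains {1, 2, 3, 5, 6}.
  The only value from 1–6 not eliminated is 4, so C3 = 4.

5,4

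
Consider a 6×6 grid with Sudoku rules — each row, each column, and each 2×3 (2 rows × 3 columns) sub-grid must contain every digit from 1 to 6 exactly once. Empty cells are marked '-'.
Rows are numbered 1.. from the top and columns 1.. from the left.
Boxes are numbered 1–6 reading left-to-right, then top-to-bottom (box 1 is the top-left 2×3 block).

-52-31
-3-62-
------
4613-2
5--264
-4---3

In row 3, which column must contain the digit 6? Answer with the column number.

6

Consider where 6 can go in row 3.
row 3, column 1 is out (box 3 already has a 6).
row 3, column 2 is out (column 2 already has a 6).
row 3, column 3 is out (box 3 already has a 6).
row 3, column 4 is out (column 4 already has a 6).
row 3, column 5 is out (column 5 already has a 6).
So the only cell in row 3 that can hold 6 is row 3, column 6.
That is column 6.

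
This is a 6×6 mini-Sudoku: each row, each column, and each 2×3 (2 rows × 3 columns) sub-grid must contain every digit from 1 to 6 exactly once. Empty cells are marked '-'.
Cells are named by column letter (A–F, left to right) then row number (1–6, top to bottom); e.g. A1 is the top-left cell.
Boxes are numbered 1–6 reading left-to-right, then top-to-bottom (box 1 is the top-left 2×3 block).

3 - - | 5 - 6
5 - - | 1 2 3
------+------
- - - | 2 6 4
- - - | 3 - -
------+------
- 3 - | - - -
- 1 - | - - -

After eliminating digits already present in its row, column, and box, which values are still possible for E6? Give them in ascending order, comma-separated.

Row 6 already contains {1}.
Column E already contains {2, 6}.
Its 2×3 block (box 6) already contains {}.
Removing those from 1–6 leaves {3, 4, 5} as the candidates for E6.

3,4,5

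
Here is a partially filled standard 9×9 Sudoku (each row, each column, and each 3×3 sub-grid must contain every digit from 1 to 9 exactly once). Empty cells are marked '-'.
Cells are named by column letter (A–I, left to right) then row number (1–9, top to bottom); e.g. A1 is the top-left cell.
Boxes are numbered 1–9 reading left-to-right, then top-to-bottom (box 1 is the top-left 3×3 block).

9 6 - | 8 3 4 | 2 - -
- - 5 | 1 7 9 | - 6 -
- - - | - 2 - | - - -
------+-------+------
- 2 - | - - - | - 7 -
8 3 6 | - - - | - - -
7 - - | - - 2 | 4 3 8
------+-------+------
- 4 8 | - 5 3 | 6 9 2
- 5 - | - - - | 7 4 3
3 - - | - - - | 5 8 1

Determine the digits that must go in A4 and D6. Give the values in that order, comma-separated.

For A4:
  Consider where 5 can go in box 4.
  C4 is out (column C already has a 5).
  B6 is out (column B already has a 5).
  C6 is out (column C already has a 5).
  So the only cell in box 4 that can hold 5 is A4.
  So A4 = 5.
For D6:
  Consider where 5 can go in row 6.
  B6 is out (column B already has a 5).
  C6 is out (column C already has a 5).
  E6 is out (column E already has a 5).
  So the only cell in row 6 that can hold 5 is D6.
  So D6 = 5.

5,5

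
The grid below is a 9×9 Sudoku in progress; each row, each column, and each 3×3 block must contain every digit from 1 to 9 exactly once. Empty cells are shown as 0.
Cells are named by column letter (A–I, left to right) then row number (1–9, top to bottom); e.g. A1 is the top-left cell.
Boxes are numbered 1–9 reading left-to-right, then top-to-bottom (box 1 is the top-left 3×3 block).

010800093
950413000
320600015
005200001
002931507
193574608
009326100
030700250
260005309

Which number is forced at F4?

Row 4 already contains {1, 2, 5}.
Column F already contains {1, 3, 4, 5, 6}.
Its 3×3 block (box 5) already contains {1, 2, 3, 4, 5, 7, 9}.
The only value from 1–9 not eliminated is 8, so F4 = 8.

8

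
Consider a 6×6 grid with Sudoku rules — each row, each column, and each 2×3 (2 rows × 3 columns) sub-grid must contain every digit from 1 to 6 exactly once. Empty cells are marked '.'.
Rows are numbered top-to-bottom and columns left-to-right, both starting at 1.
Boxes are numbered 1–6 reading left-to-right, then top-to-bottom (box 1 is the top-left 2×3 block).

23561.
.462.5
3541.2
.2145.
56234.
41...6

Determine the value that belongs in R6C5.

2

Row 6 already contains {1, 4, 6}.
Column 5 already contains {1, 4, 5}.
Its 2×3 block (box 6) already contains {3, 4, 6}.
The only value from 1–6 not eliminated is 2, so R6C5 = 2.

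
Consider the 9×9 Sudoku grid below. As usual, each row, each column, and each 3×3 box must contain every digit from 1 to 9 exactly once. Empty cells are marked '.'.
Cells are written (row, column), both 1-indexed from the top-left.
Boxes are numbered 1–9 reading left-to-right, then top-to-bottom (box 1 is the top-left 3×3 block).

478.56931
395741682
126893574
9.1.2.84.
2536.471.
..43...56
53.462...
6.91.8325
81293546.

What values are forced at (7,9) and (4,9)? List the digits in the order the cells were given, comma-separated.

8,3

For (7,9):
  Consider where 8 can go in box 9.
  (7,7) is out (column 7 already has a 8).
  (7,8) is out (column 8 already has a 8).
  (9,9) is out (row 9 already has a 8).
  So the only cell in box 9 that can hold 8 is (7,9).
  So (7,9) = 8.
For (4,9):
  Row 4 already contains {1, 2, 4, 8, 9}.
  Column 9 already contains {1, 2, 4, 5, 6}.
  Its 3×3 block (box 6) already contains {1, 4, 5, 6, 7, 8}.
  The only value from 1–9 not eliminated is 3, so (4,9) = 3.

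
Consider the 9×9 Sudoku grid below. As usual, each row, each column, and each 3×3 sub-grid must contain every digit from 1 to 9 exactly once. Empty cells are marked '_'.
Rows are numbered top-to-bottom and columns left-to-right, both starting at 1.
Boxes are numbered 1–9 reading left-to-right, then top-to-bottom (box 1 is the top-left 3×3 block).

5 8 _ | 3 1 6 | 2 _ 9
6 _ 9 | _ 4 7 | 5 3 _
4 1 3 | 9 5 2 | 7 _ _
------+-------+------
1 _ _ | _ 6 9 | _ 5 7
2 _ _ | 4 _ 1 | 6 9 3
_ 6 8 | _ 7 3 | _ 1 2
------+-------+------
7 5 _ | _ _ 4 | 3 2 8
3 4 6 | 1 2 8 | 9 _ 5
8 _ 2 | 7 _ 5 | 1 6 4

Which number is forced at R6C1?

9

Row 6 already contains {1, 2, 3, 6, 7, 8}.
Column 1 already contains {1, 2, 3, 4, 5, 6, 7, 8}.
Its 3×3 block (box 4) already contains {1, 2, 6, 8}.
The only value from 1–9 not eliminated is 9, so R6C1 = 9.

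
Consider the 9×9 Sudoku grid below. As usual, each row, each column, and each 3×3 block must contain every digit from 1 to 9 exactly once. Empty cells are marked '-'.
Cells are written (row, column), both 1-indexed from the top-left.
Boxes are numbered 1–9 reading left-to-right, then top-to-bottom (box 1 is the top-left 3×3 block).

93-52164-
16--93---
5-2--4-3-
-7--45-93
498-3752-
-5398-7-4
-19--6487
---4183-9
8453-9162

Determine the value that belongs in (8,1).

Cell (8,1) itself could take any of {2, 6, 7} by direct elimination.
Consider where 7 can go in column 1.
(4,1) is out (row 4 already has a 7).
(6,1) is out (row 6 already has a 7).
(7,1) is out (row 7 already has a 7).
So the only cell in column 1 that can hold 7 is (8,1).
Therefore (8,1) = 7.

7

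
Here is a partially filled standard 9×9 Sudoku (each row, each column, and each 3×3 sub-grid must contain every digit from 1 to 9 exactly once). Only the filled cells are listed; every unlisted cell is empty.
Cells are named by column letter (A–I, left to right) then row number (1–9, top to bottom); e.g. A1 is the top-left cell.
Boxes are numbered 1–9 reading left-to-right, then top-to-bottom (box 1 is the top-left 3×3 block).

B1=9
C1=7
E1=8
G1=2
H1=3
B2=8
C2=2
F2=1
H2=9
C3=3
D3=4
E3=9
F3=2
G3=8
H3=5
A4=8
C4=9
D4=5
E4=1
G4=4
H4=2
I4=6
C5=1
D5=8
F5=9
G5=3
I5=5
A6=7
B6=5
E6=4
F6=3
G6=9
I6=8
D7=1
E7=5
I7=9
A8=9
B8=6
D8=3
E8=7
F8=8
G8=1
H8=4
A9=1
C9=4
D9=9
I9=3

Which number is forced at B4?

Row 4 already contains {1, 2, 4, 5, 6, 8, 9}.
Column B already contains {5, 6, 8, 9}.
Its 3×3 block (box 4) already contains {1, 5, 7, 8, 9}.
The only value from 1–9 not eliminated is 3, so B4 = 3.

3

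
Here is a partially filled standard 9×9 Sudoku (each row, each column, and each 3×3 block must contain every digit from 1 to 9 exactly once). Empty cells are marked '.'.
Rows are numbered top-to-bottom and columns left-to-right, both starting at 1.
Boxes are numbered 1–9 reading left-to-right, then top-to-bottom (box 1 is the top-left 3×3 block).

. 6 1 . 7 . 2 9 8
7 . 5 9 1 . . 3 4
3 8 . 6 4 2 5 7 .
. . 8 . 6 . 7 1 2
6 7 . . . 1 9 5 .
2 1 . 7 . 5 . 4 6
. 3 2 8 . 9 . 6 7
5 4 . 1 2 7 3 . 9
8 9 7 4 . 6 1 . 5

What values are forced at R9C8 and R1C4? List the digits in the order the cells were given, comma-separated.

2,5

For R9C8:
  Row 9 already contains {1, 4, 5, 6, 7, 8, 9}.
  Column 8 already contains {1, 3, 4, 5, 6, 7, 9}.
  Its 3×3 block (box 9) already contains {1, 3, 5, 6, 7, 9}.
  The only value from 1–9 not eliminated is 2, so R9C8 = 2.
For R1C4:
  Consider where 5 can go in row 1.
  R1C1 is out (column 1 already has a 5).
  R1C6 is out (column 6 already has a 5).
  So the only cell in row 1 that can hold 5 is R1C4.
  So R1C4 = 5.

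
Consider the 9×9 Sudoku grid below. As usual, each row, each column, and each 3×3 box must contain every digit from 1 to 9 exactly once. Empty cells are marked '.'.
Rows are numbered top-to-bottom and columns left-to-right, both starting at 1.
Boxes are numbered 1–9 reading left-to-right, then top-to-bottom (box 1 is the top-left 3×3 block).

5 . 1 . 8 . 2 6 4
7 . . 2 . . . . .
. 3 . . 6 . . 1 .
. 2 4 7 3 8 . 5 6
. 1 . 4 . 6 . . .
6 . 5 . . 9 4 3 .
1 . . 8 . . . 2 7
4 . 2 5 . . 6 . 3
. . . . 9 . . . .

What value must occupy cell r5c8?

7

Cell r5c8 itself could take any of {7, 8, 9} by direct elimination.
Consider where 7 can go in column 8.
r2c8 is out (row 2 already has a 7).
r8c8 is out (box 9 already has a 7).
r9c8 is out (box 9 already has a 7).
So the only cell in column 8 that can hold 7 is r5c8.
Therefore r5c8 = 7.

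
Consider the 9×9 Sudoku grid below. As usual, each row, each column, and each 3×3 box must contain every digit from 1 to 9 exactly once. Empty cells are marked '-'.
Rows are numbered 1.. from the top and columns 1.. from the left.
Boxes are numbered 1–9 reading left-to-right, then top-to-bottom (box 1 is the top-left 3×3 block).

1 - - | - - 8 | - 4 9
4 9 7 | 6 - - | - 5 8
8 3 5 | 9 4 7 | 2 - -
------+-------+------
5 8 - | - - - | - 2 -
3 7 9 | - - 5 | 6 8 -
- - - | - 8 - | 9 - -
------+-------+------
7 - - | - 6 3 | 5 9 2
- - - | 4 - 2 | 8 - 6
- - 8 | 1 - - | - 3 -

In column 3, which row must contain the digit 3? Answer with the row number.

Consider where 3 can go in column 3.
row 1, column 3 is out (box 1 already has a 3).
row 4, column 3 is out (box 4 already has a 3).
row 6, column 3 is out (box 4 already has a 3).
row 7, column 3 is out (row 7 already has a 3).
So the only cell in column 3 that can hold 3 is row 8, column 3.
That is row 8.

8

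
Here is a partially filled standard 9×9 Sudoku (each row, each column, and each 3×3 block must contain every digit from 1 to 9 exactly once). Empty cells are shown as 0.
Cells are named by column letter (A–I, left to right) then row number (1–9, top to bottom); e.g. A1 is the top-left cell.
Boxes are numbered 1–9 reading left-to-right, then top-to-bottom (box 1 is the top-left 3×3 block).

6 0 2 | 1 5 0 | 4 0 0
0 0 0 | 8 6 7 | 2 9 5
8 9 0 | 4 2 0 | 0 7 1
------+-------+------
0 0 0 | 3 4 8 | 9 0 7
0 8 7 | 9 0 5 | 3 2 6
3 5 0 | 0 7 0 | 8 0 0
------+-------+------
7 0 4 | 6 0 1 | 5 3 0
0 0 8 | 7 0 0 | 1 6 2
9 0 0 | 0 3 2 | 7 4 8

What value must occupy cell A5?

Cell A5 itself could take any of {1, 4} by direct elimination.
Consider where 4 can go in row 5.
E5 is out (column E already has a 4).
So the only cell in row 5 that can hold 4 is A5.
Therefore A5 = 4.

4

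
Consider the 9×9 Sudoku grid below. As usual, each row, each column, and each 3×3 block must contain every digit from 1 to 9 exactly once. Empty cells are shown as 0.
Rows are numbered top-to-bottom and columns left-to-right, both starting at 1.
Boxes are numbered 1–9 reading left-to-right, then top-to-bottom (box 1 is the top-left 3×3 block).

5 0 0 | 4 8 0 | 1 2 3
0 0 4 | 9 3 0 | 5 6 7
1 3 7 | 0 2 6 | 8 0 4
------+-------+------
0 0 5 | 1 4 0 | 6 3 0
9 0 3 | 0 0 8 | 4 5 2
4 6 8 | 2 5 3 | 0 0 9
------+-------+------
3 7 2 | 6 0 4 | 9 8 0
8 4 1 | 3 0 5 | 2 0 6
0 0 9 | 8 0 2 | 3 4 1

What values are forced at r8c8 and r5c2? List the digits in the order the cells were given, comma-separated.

For r8c8:
  Row 8 already contains {1, 2, 3, 4, 5, 6, 8}.
  Column 8 already contains {2, 3, 4, 5, 6, 8}.
  Its 3×3 block (box 9) already contains {1, 2, 3, 4, 6, 8, 9}.
  The only value from 1–9 not eliminated is 7, so r8c8 = 7.
For r5c2:
  Row 5 already contains {2, 3, 4, 5, 8, 9}.
  Column 2 already contains {3, 4, 6, 7}.
  Its 3×3 block (box 4) already contains {3, 4, 5, 6, 8, 9}.
  The only value from 1–9 not eliminated is 1, so r5c2 = 1.

7,1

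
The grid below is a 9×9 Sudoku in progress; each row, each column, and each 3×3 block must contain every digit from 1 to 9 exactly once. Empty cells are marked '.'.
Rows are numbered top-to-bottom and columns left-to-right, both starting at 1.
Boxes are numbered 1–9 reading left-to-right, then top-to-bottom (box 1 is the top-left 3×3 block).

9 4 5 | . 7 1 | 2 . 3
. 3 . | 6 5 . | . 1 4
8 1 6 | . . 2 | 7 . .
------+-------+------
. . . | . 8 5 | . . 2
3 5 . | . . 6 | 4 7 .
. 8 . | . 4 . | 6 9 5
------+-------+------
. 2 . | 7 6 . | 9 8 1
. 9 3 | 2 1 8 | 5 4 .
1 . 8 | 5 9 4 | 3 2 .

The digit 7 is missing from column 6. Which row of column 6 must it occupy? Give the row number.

Consider where 7 can go in column 6.
R2C6 is out (box 2 already has a 7).
R7C6 is out (row 7 already has a 7).
So the only cell in column 6 that can hold 7 is R6C6.
That is row 6.

6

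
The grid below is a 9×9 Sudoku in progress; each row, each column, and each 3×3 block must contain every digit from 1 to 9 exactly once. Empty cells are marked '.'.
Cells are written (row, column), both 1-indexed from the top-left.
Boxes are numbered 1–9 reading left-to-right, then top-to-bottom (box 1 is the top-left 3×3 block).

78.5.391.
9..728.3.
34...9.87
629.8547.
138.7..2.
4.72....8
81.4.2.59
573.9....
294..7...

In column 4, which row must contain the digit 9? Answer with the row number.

5

Consider where 9 can go in column 4.
(3,4) is out (row 3 already has a 9).
(4,4) is out (row 4 already has a 9).
(8,4) is out (row 8 already has a 9).
(9,4) is out (row 9 already has a 9).
So the only cell in column 4 that can hold 9 is (5,4).
That is row 5.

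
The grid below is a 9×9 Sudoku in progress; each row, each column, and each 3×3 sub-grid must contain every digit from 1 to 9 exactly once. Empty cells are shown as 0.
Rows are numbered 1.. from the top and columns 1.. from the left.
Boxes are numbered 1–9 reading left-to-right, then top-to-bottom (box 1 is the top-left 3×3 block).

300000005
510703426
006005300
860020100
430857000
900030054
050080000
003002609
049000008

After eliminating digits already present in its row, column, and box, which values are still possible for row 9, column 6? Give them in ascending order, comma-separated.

1,6

Row 9 already contains {4, 8, 9}.
Column 6 already contains {2, 3, 5, 7}.
Its 3×3 block (box 8) already contains {2, 8}.
Removing those from 1–9 leaves {1, 6} as the candidates for row 9, column 6.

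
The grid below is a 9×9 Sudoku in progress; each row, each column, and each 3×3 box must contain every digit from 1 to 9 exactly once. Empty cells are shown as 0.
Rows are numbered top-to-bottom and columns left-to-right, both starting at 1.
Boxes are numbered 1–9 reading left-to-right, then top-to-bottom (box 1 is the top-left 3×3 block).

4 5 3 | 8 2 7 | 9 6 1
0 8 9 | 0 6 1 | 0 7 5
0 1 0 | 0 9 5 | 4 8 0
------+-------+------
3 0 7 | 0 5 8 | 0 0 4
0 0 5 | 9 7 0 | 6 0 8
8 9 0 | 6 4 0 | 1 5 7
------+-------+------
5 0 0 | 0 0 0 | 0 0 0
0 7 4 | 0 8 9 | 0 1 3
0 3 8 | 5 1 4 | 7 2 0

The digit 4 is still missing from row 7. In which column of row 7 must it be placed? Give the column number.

8

Consider where 4 can go in row 7.
R7C2 is out (box 7 already has a 4). R7C3 is out (column 3 already has a 4). R7C4 is out (box 8 already has a 4). R7C5 is out (column 5 already has a 4). The remaining empty cells in row 7 are similarly blocked.
So the only cell in row 7 that can hold 4 is R7C8.
That is column 8.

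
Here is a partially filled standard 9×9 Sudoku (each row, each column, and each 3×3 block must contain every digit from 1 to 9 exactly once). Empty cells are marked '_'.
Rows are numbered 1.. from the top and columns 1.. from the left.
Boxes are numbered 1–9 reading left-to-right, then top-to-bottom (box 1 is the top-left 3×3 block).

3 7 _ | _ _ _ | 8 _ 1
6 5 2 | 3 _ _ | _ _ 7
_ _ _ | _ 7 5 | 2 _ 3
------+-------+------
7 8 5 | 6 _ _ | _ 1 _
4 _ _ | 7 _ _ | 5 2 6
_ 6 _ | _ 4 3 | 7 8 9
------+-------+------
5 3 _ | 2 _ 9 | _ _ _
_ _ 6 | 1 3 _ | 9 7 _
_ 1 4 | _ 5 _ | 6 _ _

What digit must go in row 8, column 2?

Row 8 already contains {1, 3, 6, 7, 9}.
Column 2 already contains {1, 3, 5, 6, 7, 8}.
Its 3×3 block (box 7) already contains {1, 3, 4, 5, 6}.
The only value from 1–9 not eliminated is 2, so row 8, column 2 = 2.

2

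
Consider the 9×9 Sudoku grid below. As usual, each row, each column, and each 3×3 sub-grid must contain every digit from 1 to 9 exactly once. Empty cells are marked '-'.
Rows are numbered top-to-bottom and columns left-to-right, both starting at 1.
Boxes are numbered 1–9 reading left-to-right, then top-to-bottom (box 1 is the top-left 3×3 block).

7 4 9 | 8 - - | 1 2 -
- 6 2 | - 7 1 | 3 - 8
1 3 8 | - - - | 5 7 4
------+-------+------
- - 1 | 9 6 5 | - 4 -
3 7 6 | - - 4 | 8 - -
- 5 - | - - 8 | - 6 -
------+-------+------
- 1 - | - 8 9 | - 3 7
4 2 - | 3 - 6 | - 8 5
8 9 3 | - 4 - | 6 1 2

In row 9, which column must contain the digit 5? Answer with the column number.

4

Consider where 5 can go in row 9.
R9C6 is out (column 6 already has a 5).
So the only cell in row 9 that can hold 5 is R9C4.
That is column 4.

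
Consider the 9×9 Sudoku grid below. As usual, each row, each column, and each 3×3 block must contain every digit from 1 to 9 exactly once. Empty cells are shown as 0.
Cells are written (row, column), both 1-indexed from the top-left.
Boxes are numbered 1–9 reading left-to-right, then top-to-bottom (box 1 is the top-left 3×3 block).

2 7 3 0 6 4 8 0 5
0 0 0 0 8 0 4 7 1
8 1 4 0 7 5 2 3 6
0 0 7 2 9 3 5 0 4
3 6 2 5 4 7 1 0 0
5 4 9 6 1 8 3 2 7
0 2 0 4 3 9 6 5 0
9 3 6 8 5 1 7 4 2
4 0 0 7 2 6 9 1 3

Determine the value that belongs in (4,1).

Row 4 already contains {2, 3, 4, 5, 7, 9}.
Column 1 already contains {2, 3, 4, 5, 8, 9}.
Its 3×3 block (box 4) already contains {2, 3, 4, 5, 6, 7, 9}.
The only value from 1–9 not eliminated is 1, so (4,1) = 1.

1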